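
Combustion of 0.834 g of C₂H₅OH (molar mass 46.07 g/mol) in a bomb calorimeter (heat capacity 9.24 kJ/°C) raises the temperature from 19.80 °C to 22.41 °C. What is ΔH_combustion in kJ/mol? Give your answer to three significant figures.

ΔT = 22.41 − 19.80 = 2.61 °C
q_cal = C_cal × ΔT = 9.24 × 2.61 = 24.1164 kJ
n = 0.834 / 46.07 = 0.01810 mol
q_rxn = −q_cal = -24.1164 kJ
ΔH = -24.1164 / 0.01810 = -1332 kJ/mol

ΔH = -1330 kJ/mol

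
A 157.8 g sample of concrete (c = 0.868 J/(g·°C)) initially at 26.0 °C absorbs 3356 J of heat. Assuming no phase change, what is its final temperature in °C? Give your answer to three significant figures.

ΔT = q / (m c) = 3356 / (157.8 × 0.868) = 24.50 °C
T_f = 26.0 + 24.50 = 50.50 °C

T_f = 50.5 °C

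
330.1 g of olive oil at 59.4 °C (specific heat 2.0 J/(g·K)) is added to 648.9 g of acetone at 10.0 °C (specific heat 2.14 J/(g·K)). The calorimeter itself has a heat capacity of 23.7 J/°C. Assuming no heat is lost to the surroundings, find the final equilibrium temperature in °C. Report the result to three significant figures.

T_f = 25.7 °C

Heat lost by olive oil = heat gained by acetone + calorimeter.
(330.1)(2.0)(59.4 − T) = [(648.9)(2.14) + 23.7](T − 10.0)
660.2 (59.4 − T) = 1412.346 (T − 10.0)
39216 − 660.2 T = 1412.346 T − 14123
53339 = 2072.546 T
T = 25.74 °C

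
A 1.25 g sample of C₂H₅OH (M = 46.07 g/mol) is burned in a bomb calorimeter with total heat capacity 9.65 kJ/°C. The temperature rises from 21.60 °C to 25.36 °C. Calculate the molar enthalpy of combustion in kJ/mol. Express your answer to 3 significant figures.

ΔH = -1340 kJ/mol

ΔT = 25.36 − 21.60 = 3.76 °C
q_cal = C_cal × ΔT = 9.65 × 3.76 = 36.284 kJ
n = 1.25 / 46.07 = 0.02713 mol
q_rxn = −q_cal = -36.284 kJ
ΔH = -36.284 / 0.02713 = -1337 kJ/mol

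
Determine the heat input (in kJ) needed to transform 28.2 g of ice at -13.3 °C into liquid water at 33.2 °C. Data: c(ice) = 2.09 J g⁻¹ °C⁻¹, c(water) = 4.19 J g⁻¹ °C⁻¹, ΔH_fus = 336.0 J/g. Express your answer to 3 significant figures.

q1 (heat ice -13.3→0.0 °C): 28.2 × 2.09 × 13.3 = 784 J
q2 (melt at 0 °C): 28.2 × 336.0 = 9475 J
q3 (heat water 0.0→33.2 °C): 28.2 × 4.19 × 33.2 = 3923 J
Total: 784 + 9475 + 3923 = 14182 J = 14.2 kJ

q = 14.2 kJ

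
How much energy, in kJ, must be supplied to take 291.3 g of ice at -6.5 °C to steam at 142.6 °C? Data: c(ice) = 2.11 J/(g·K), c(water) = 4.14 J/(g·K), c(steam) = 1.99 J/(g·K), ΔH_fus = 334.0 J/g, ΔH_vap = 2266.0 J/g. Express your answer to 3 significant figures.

q1 (heat ice -6.5→0.0 °C): 291.3 × 2.11 × 6.5 = 3995 J
q2 (melt at 0 °C): 291.3 × 334.0 = 97294 J
q3 (heat water 0.0→100.0 °C): 291.3 × 4.14 × 100.0 = 120598 J
q4 (vaporize at 100 °C): 291.3 × 2266.0 = 660086 J
q5 (heat steam 100.0→142.6 °C): 291.3 × 1.99 × 42.6 = 24695 J
Total: 3995 + 97294 + 120598 + 660086 + 24695 = 906668 J = 907 kJ

q = 907 kJ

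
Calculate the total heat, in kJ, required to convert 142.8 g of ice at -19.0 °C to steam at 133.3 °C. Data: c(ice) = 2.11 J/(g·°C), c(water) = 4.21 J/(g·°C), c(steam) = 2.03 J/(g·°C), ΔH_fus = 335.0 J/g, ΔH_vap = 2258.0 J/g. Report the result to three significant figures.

q1 (heat ice -19.0→0.0 °C): 142.8 × 2.11 × 19.0 = 5725 J
q2 (melt at 0 °C): 142.8 × 335.0 = 47838 J
q3 (heat water 0.0→100.0 °C): 142.8 × 4.21 × 100.0 = 60119 J
q4 (vaporize at 100 °C): 142.8 × 2258.0 = 322442 J
q5 (heat steam 100.0→133.3 °C): 142.8 × 2.03 × 33.3 = 9653 J
Total: 5725 + 47838 + 60119 + 322442 + 9653 = 445777 J = 446 kJ

q = 446 kJ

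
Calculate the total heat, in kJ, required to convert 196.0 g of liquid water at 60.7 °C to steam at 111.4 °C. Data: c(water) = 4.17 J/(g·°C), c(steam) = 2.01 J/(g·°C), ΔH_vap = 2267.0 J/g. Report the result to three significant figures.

q = 481 kJ

q1 (heat water 60.7→100.0 °C): 196.0 × 4.17 × 39.3 = 32121 J
q2 (vaporize at 100 °C): 196.0 × 2267.0 = 444332 J
q3 (heat steam 100.0→111.4 °C): 196.0 × 2.01 × 11.4 = 4491 J
Total: 32121 + 444332 + 4491 = 480944 J = 481 kJ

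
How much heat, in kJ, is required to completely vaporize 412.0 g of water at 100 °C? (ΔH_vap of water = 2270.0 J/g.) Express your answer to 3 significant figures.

q = 935 kJ

q = m × ΔH_vap = 412.0 × 2270.0 = 935200 J = 935 kJ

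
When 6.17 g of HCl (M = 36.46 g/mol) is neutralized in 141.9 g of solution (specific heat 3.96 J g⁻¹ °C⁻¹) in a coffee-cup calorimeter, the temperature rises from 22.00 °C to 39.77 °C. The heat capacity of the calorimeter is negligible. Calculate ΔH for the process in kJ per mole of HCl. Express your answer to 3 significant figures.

ΔH = -59.0 kJ/mol

|ΔT| = |39.77 − 22.00| = 17.77 °C
|q_surr| = (141.9 × 3.96) × 17.77 = 561.924 × 17.77 = 9985 J
n(HCl) = 6.17 / 36.46 = 0.1692 mol
Temperature rose, so q_rxn = −|q_surr| = -9.985 kJ
ΔH = q_rxn / n = -59.01 kJ/mol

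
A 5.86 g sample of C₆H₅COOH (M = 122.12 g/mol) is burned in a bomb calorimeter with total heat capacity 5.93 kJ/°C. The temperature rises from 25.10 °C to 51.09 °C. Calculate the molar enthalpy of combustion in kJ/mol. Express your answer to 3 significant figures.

ΔH = -3210 kJ/mol

ΔT = 51.09 − 25.10 = 25.99 °C
q_cal = C_cal × ΔT = 5.93 × 25.99 = 154.1207 kJ
n = 5.86 / 122.12 = 0.04799 mol
q_rxn = −q_cal = -154.1207 kJ
ΔH = -154.1207 / 0.04799 = -3212 kJ/mol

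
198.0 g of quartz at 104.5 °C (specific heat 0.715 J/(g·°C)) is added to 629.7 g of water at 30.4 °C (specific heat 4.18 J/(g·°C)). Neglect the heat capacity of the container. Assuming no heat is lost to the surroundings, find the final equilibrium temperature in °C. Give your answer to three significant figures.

Heat lost by quartz = heat gained by water.
(198.0)(0.715)(104.5 − T) = (629.7)(4.18)(T − 30.4)
141.57 (104.5 − T) = 2632.146 (T − 30.4)
14794 − 141.57 T = 2632.146 T − 80017
94811 = 2773.716 T
T = 34.18 °C

T_f = 34.2 °C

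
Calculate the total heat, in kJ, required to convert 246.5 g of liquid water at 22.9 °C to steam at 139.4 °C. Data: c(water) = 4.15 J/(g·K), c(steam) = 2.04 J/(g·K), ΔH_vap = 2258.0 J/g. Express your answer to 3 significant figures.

q = 655 kJ

q1 (heat water 22.9→100.0 °C): 246.5 × 4.15 × 77.1 = 78871 J
q2 (vaporize at 100 °C): 246.5 × 2258.0 = 556597 J
q3 (heat steam 100.0→139.4 °C): 246.5 × 2.04 × 39.4 = 19813 J
Total: 78871 + 556597 + 19813 = 655281 J = 655 kJ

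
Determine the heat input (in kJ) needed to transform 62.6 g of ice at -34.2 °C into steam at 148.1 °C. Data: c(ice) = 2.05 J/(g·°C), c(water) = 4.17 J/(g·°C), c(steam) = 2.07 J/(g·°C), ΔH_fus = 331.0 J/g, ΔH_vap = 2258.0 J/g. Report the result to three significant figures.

q = 199 kJ

q1 (heat ice -34.2→0.0 °C): 62.6 × 2.05 × 34.2 = 4389 J
q2 (melt at 0 °C): 62.6 × 331.0 = 20721 J
q3 (heat water 0.0→100.0 °C): 62.6 × 4.17 × 100.0 = 26104 J
q4 (vaporize at 100 °C): 62.6 × 2258.0 = 141351 J
q5 (heat steam 100.0→148.1 °C): 62.6 × 2.07 × 48.1 = 6233 J
Total: 4389 + 20721 + 26104 + 141351 + 6233 = 198798 J = 199 kJ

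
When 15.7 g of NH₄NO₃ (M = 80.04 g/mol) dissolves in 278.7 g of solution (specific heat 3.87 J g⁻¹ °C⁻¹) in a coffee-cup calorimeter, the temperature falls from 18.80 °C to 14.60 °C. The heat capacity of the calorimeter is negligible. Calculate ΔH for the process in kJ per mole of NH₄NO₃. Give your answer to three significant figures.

ΔH = 23.1 kJ/mol

|ΔT| = |14.60 − 18.80| = 4.20 °C
|q_surr| = (278.7 × 3.87) × 4.20 = 1078.569 × 4.20 = 4530 J
n(NH₄NO₃) = 15.7 / 80.04 = 0.1962 mol
Temperature fell, so q_rxn = +|q_surr| = 4.530 kJ
ΔH = q_rxn / n = 23.09 kJ/mol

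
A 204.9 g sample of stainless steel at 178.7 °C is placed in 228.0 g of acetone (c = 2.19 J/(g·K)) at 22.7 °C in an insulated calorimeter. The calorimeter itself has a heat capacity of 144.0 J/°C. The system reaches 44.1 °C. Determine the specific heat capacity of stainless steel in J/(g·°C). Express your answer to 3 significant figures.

c = 0.499 J/(g·°C)

q_gained = (228.0 × 2.19 + 144.0) × (44.1 − 22.7) = 13770 J
q_lost = 204.9 × c × (178.7 − 44.1) = 27579.54 c
Set equal: c = 13770 / 27579.54 = 0.499 J/(g·°C)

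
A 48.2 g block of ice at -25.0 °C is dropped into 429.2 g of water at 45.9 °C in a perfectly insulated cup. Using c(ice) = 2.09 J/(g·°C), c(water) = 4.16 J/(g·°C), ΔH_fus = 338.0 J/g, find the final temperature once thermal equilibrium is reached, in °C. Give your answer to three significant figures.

Heat to bring ice to 0 °C and melt it: q₁ = 48.2×2.09×25.0 + 48.2×338.0 = 18810 J
Heat the water can supply cooling to 0 °C: 429.2×4.16×45.9 = 81953.2 J > q₁, so all ice melts.
Energy balance: 429.2×4.16×(45.9 − T) = 18810 + 48.2×4.16×(T − 0)
1785.472(45.9 − T) = 18810 + 200.512 T
81953.2 − 18810 = 1985.984 T
T = 63143.2 / 1985.984 = 31.79 °C

T_f = 31.8 °C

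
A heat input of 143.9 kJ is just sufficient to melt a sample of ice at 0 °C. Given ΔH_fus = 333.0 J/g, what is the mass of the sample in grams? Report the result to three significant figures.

m = q / ΔH_fus = 143900 J / 333.0 J/g = 432 g

m = 432 g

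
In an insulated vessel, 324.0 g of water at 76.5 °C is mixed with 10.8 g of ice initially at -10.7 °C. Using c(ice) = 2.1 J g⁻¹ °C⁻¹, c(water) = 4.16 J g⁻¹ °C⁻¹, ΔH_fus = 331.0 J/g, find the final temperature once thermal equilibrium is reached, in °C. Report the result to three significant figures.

Heat to bring ice to 0 °C and melt it: q₁ = 10.8×2.1×10.7 + 10.8×331.0 = 3817.5 J
Heat the water can supply cooling to 0 °C: 324.0×4.16×76.5 = 103110 J > q₁, so all ice melts.
Energy balance: 324.0×4.16×(76.5 − T) = 3817.5 + 10.8×4.16×(T − 0)
1347.84(76.5 − T) = 3817.5 + 44.928 T
103110 − 3817.5 = 1392.768 T
T = 99292.5 / 1392.768 = 71.29 °C

T_f = 71.3 °C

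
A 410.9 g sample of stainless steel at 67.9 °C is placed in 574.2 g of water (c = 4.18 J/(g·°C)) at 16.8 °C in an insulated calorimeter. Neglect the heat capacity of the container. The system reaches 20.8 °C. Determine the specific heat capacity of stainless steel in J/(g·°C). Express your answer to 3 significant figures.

q_gained = (574.2 × 4.18) × (20.8 − 16.8) = 9601 J
q_lost = 410.9 × c × (67.9 − 20.8) = 19353.39 c
Set equal: c = 9601 / 19353.39 = 0.496 J/(g·°C)

c = 0.496 J/(g·°C)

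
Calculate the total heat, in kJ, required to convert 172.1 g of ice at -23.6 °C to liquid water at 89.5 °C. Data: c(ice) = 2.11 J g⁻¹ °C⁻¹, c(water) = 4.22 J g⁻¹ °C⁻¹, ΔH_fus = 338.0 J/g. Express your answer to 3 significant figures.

q = 132 kJ

q1 (heat ice -23.6→0.0 °C): 172.1 × 2.11 × 23.6 = 8570 J
q2 (melt at 0 °C): 172.1 × 338.0 = 58170 J
q3 (heat water 0.0→89.5 °C): 172.1 × 4.22 × 89.5 = 65000 J
Total: 8570 + 58170 + 65000 = 131740 J = 132 kJ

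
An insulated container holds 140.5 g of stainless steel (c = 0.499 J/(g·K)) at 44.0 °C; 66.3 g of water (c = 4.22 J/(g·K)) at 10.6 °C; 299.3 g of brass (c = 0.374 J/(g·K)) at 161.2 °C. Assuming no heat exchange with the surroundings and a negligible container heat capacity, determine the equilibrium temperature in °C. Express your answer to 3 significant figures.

Σ mᵢcᵢ(T − Tᵢ) = 0  ⇒  T = Σ mᵢcᵢTᵢ / Σ mᵢcᵢ
Σ mᵢcᵢ = 140.5×0.499 + 66.3×4.22 + 299.3×0.374 = 461.8337
Σ mᵢcᵢTᵢ = 70.1095×44.0 + 279.786×10.6 + 111.9382×161.2 = 24095
T = 24095 / 461.8337 = 52.17 °C

T_f = 52.2 °C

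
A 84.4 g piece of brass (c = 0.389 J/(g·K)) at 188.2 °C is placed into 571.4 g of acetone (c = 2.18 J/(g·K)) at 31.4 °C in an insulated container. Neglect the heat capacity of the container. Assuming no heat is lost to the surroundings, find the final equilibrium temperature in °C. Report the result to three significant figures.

Heat lost by brass = heat gained by acetone.
(84.4)(0.389)(188.2 − T) = (571.4)(2.18)(T − 31.4)
32.8316 (188.2 − T) = 1245.652 (T − 31.4)
6178.9 − 32.8316 T = 1245.652 T − 39113
45291.9 = 1278.4836 T
T = 35.43 °C

T_f = 35.4 °C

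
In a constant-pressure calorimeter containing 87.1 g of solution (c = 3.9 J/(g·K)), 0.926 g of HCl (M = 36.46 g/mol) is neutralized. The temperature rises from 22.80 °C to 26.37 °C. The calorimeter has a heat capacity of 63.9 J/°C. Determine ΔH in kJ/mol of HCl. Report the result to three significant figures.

ΔH = -56.7 kJ/mol

|ΔT| = |26.37 − 22.80| = 3.57 °C
|q_surr| = (87.1 × 3.9 + 63.9) × 3.57 = 403.59 × 3.57 = 1441 J
n(HCl) = 0.926 / 36.46 = 0.02540 mol
Temperature rose, so q_rxn = −|q_surr| = -1.441 kJ
ΔH = q_rxn / n = -56.73 kJ/mol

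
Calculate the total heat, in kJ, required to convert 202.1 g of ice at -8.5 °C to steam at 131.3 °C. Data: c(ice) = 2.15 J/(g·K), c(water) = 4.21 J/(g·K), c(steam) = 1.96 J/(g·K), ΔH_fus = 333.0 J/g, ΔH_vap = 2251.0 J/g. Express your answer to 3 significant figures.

q1 (heat ice -8.5→0.0 °C): 202.1 × 2.15 × 8.5 = 3693 J
q2 (melt at 0 °C): 202.1 × 333.0 = 67299 J
q3 (heat water 0.0→100.0 °C): 202.1 × 4.21 × 100.0 = 85084 J
q4 (vaporize at 100 °C): 202.1 × 2251.0 = 454927 J
q5 (heat steam 100.0→131.3 °C): 202.1 × 1.96 × 31.3 = 12398 J
Total: 3693 + 67299 + 85084 + 454927 + 12398 = 623401 J = 623 kJ

q = 623 kJ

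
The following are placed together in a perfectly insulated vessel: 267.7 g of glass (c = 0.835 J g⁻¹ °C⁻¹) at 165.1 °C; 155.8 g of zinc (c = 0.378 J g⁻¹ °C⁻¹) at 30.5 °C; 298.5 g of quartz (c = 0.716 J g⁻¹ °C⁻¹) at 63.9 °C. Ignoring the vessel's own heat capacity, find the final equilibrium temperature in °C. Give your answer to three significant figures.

Σ mᵢcᵢ(T − Tᵢ) = 0  ⇒  T = Σ mᵢcᵢTᵢ / Σ mᵢcᵢ
Σ mᵢcᵢ = 267.7×0.835 + 155.8×0.378 + 298.5×0.716 = 496.1479
Σ mᵢcᵢTᵢ = 223.5295×165.1 + 58.8924×30.5 + 213.726×63.9 = 52358
T = 52358 / 496.1479 = 105.5 °C

T_f = 106 °C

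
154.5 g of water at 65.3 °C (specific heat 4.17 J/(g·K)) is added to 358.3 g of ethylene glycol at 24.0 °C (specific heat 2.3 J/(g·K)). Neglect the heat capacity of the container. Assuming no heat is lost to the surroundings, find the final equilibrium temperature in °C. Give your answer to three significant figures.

T_f = 42.1 °C

Heat lost by water = heat gained by ethylene glycol.
(154.5)(4.17)(65.3 − T) = (358.3)(2.3)(T − 24.0)
644.265 (65.3 − T) = 824.09 (T − 24.0)
42071 − 644.265 T = 824.09 T − 19778
61849 = 1468.355 T
T = 42.12 °C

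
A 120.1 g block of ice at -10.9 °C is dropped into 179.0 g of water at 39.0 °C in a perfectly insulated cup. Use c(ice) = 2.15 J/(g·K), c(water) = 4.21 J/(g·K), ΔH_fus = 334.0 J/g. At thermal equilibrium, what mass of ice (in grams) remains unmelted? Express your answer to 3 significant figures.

Heat to warm all ice to 0 °C: 120.1×2.15×10.9 = 2814.5 J
Heat released by water cooling to 0 °C: 179.0×4.21×39.0 = 29390 J
29390 J < 2814.5 + 120.1×334.0 = 42927.9 J, so not all ice melts; final T = 0 °C.
Heat left for melting: 29390 − 2814.5 = 26575.5 J
Mass melted = 26575.5 / 334.0 = 79.57 g
Ice remaining = 120.1 − 79.57 = 40.53 g

m_ice remaining = 40.5 g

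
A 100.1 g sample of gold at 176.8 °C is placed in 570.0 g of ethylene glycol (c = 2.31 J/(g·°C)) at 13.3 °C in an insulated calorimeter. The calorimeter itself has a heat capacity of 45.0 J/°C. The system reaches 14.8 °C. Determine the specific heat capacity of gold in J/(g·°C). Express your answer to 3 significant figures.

c = 0.126 J/(g·°C)

q_gained = (570.0 × 2.31 + 45.0) × (14.8 − 13.3) = 2043 J
q_lost = 100.1 × c × (176.8 − 14.8) = 16216.2 c
Set equal: c = 2043 / 16216.2 = 0.126 J/(g·°C)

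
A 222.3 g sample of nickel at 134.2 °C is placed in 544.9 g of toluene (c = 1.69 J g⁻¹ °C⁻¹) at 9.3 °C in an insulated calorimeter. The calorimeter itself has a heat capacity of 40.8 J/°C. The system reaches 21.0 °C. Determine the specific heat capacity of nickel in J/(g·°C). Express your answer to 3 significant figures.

q_gained = (544.9 × 1.69 + 40.8) × (21.0 − 9.3) = 11250 J
q_lost = 222.3 × c × (134.2 − 21.0) = 25164.36 c
Set equal: c = 11250 / 25164.36 = 0.447 J/(g·°C)

c = 0.447 J/(g·°C)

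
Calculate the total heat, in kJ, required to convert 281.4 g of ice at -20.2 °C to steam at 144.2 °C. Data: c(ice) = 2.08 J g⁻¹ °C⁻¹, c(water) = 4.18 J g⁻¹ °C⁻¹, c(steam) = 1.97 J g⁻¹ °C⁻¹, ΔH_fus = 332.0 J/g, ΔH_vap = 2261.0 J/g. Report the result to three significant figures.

q = 884 kJ

q1 (heat ice -20.2→0.0 °C): 281.4 × 2.08 × 20.2 = 11823 J
q2 (melt at 0 °C): 281.4 × 332.0 = 93425 J
q3 (heat water 0.0→100.0 °C): 281.4 × 4.18 × 100.0 = 117625 J
q4 (vaporize at 100 °C): 281.4 × 2261.0 = 636245 J
q5 (heat steam 100.0→144.2 °C): 281.4 × 1.97 × 44.2 = 24503 J
Total: 11823 + 93425 + 117625 + 636245 + 24503 = 883621 J = 884 kJ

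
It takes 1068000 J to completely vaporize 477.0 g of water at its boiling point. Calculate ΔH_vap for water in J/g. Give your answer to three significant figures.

ΔH_vap = q / m = 1068000 / 477.0 = 2240 J/g

ΔH_vap = 2240 J/g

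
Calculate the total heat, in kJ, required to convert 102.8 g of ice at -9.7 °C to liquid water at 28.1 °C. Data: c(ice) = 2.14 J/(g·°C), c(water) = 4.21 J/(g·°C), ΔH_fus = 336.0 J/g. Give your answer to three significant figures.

q1 (heat ice -9.7→0.0 °C): 102.8 × 2.14 × 9.7 = 2134 J
q2 (melt at 0 °C): 102.8 × 336.0 = 34541 J
q3 (heat water 0.0→28.1 °C): 102.8 × 4.21 × 28.1 = 12161 J
Total: 2134 + 34541 + 12161 = 48836 J = 48.8 kJ

q = 48.8 kJ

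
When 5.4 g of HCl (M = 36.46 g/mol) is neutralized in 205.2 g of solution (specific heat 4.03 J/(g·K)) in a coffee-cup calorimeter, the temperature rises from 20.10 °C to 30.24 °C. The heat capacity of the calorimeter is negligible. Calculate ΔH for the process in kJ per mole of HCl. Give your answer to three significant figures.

|ΔT| = |30.24 − 20.10| = 10.14 °C
|q_surr| = (205.2 × 4.03) × 10.14 = 826.956 × 10.14 = 8385 J
n(HCl) = 5.4 / 36.46 = 0.1481 mol
Temperature rose, so q_rxn = −|q_surr| = -8.385 kJ
ΔH = q_rxn / n = -56.62 kJ/mol

ΔH = -56.6 kJ/mol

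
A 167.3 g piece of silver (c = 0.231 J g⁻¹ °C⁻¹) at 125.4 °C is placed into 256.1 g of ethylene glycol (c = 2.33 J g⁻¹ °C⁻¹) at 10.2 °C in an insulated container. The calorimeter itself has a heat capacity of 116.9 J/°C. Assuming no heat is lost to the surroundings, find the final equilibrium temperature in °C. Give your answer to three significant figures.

Heat lost by silver = heat gained by ethylene glycol + calorimeter.
(167.3)(0.231)(125.4 − T) = [(256.1)(2.33) + 116.9](T − 10.2)
38.6463 (125.4 − T) = 713.613 (T − 10.2)
4846.2 − 38.6463 T = 713.613 T − 7278.9
12125.1 = 752.2593 T
T = 16.12 °C

T_f = 16.1 °C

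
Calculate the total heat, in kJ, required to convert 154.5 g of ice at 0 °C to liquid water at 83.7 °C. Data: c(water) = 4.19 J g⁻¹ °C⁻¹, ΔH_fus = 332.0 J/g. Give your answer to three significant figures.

q = 105 kJ

q1 (melt at 0 °C): 154.5 × 332.0 = 51294 J
q2 (heat water 0.0→83.7 °C): 154.5 × 4.19 × 83.7 = 54184 J
Total: 51294 + 54184 = 105478 J = 105 kJ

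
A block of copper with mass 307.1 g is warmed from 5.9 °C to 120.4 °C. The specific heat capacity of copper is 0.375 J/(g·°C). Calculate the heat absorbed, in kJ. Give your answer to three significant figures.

q = 13.2 kJ

q = m c ΔT = 307.1 × 0.375 × (120.4 − 5.9)
q = 307.1 × 0.375 × 114.5 = 13190 J = 13.2 kJ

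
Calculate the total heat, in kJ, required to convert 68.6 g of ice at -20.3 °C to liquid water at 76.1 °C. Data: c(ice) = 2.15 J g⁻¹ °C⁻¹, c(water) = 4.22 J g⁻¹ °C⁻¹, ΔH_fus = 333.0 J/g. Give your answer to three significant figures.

q = 47.9 kJ

q1 (heat ice -20.3→0.0 °C): 68.6 × 2.15 × 20.3 = 2994 J
q2 (melt at 0 °C): 68.6 × 333.0 = 22844 J
q3 (heat water 0.0→76.1 °C): 68.6 × 4.22 × 76.1 = 22030 J
Total: 2994 + 22844 + 22030 = 47868 J = 47.9 kJ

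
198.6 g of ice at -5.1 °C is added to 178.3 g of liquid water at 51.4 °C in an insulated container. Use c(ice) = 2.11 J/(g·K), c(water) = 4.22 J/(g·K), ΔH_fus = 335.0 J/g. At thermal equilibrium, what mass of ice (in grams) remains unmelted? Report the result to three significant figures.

m_ice remaining = 89.5 g

Heat to warm all ice to 0 °C: 198.6×2.11×5.1 = 2137.1 J
Heat released by water cooling to 0 °C: 178.3×4.22×51.4 = 38675 J
38675 J < 2137.1 + 198.6×335.0 = 68668.1 J, so not all ice melts; final T = 0 °C.
Heat left for melting: 38675 − 2137.1 = 36537.9 J
Mass melted = 36537.9 / 335.0 = 109.1 g
Ice remaining = 198.6 − 109.1 = 89.5 g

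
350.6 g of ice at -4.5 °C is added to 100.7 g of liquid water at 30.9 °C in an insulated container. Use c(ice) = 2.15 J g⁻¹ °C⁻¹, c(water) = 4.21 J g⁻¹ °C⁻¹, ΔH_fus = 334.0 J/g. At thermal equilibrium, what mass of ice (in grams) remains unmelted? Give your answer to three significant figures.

Heat to warm all ice to 0 °C: 350.6×2.15×4.5 = 3392.1 J
Heat released by water cooling to 0 °C: 100.7×4.21×30.9 = 13100 J
13100 J < 3392.1 + 350.6×334.0 = 120492.5 J, so not all ice melts; final T = 0 °C.
Heat left for melting: 13100 − 3392.1 = 9707.9 J
Mass melted = 9707.9 / 334.0 = 29.07 g
Ice remaining = 350.6 − 29.07 = 321.53 g

m_ice remaining = 322 g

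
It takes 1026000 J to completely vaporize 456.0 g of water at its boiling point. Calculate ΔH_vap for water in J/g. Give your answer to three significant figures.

ΔH_vap = 2250 J/g

ΔH_vap = q / m = 1026000 / 456.0 = 2250 J/g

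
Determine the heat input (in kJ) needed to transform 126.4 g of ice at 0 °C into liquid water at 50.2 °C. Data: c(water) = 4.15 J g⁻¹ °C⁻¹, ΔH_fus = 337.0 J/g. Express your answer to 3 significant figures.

q1 (melt at 0 °C): 126.4 × 337.0 = 42597 J
q2 (heat water 0.0→50.2 °C): 126.4 × 4.15 × 50.2 = 26333 J
Total: 42597 + 26333 = 68930 J = 68.9 kJ

q = 68.9 kJ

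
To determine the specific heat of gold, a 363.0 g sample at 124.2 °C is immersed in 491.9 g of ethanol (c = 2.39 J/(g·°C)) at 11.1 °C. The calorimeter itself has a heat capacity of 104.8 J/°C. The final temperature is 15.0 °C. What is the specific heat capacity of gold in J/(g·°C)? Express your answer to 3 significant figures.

c = 0.126 J/(g·°C)

q_gained = (491.9 × 2.39 + 104.8) × (15.0 − 11.1) = 4994 J
q_lost = 363.0 × c × (124.2 − 15.0) = 39639.6 c
Set equal: c = 4994 / 39639.6 = 0.126 J/(g·°C)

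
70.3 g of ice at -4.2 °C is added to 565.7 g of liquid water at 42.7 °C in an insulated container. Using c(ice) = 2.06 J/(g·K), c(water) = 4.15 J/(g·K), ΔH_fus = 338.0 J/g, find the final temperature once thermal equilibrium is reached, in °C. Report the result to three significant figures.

Heat to bring ice to 0 °C and melt it: q₁ = 70.3×2.06×4.2 + 70.3×338.0 = 24370 J
Heat the water can supply cooling to 0 °C: 565.7×4.15×42.7 = 100245 J > q₁, so all ice melts.
Energy balance: 565.7×4.15×(42.7 − T) = 24370 + 70.3×4.15×(T − 0)
2347.655(42.7 − T) = 24370 + 291.745 T
100245 − 24370 = 2639.400 T
T = 75875 / 2639.400 = 28.747 °C

T_f = 28.7 °C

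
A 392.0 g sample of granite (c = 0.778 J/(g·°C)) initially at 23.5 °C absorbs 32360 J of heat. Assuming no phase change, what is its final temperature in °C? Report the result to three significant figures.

ΔT = q / (m c) = 32360 / (392.0 × 0.778) = 106.1 °C
T_f = 23.5 + 106.1 = 129.6 °C

T_f = 130 °C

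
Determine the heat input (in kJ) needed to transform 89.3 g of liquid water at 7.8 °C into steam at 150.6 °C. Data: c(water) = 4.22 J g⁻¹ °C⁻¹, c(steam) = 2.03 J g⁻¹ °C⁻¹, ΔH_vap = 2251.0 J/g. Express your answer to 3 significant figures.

q1 (heat water 7.8→100.0 °C): 89.3 × 4.22 × 92.2 = 34745 J
q2 (vaporize at 100 °C): 89.3 × 2251.0 = 201014 J
q3 (heat steam 100.0→150.6 °C): 89.3 × 2.03 × 50.6 = 9173 J
Total: 34745 + 201014 + 9173 = 244932 J = 245 kJ

q = 245 kJ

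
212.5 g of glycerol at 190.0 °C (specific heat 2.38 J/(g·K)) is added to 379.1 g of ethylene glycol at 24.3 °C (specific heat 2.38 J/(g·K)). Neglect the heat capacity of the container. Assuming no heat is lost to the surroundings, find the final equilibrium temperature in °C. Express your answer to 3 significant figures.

T_f = 83.8 °C

Heat lost by glycerol = heat gained by ethylene glycol.
(212.5)(2.38)(190.0 − T) = (379.1)(2.38)(T − 24.3)
505.75 (190.0 − T) = 902.258 (T − 24.3)
96093 − 505.75 T = 902.258 T − 21925
118018 = 1408.008 T
T = 83.82 °C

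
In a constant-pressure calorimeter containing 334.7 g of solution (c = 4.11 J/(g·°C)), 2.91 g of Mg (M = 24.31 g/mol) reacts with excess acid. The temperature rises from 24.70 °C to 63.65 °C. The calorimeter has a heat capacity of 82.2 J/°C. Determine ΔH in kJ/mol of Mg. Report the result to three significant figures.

ΔH = -474 kJ/mol

|ΔT| = |63.65 − 24.70| = 38.95 °C
|q_surr| = (334.7 × 4.11 + 82.2) × 38.95 = 1457.817 × 38.95 = 56780 J
n(Mg) = 2.91 / 24.31 = 0.1197 mol
Temperature rose, so q_rxn = −|q_surr| = -56.78 kJ
ΔH = q_rxn / n = -474.4 kJ/mol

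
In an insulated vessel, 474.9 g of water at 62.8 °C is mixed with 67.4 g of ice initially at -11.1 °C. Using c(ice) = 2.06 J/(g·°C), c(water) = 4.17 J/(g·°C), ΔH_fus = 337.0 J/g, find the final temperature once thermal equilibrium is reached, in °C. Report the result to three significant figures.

Heat to bring ice to 0 °C and melt it: q₁ = 67.4×2.06×11.1 + 67.4×337.0 = 24255 J
Heat the water can supply cooling to 0 °C: 474.9×4.17×62.8 = 124365 J > q₁, so all ice melts.
Energy balance: 474.9×4.17×(62.8 − T) = 24255 + 67.4×4.17×(T − 0)
1980.333(62.8 − T) = 24255 + 281.058 T
124365 − 24255 = 2261.391 T
T = 100110 / 2261.391 = 44.27 °C

T_f = 44.3 °C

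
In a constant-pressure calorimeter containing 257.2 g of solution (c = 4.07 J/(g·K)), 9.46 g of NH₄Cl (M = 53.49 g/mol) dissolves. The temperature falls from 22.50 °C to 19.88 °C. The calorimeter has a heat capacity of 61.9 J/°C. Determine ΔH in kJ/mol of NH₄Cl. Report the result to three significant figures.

|ΔT| = |19.88 − 22.50| = 2.62 °C
|q_surr| = (257.2 × 4.07 + 61.9) × 2.62 = 1108.704 × 2.62 = 2905 J
n(NH₄Cl) = 9.46 / 53.49 = 0.1769 mol
Temperature fell, so q_rxn = +|q_surr| = 2.905 kJ
ΔH = q_rxn / n = 16.42 kJ/mol

ΔH = 16.4 kJ/mol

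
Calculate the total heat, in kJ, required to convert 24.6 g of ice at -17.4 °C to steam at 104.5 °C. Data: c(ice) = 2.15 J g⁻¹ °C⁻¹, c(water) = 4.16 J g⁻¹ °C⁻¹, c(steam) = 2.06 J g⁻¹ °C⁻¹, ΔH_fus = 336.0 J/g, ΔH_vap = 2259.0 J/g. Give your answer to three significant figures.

q1 (heat ice -17.4→0.0 °C): 24.6 × 2.15 × 17.4 = 920 J
q2 (melt at 0 °C): 24.6 × 336.0 = 8266 J
q3 (heat water 0.0→100.0 °C): 24.6 × 4.16 × 100.0 = 10234 J
q4 (vaporize at 100 °C): 24.6 × 2259.0 = 55571 J
q5 (heat steam 100.0→104.5 °C): 24.6 × 2.06 × 4.5 = 228 J
Total: 920 + 8266 + 10234 + 55571 + 228 = 75219 J = 75.2 kJ

q = 75.2 kJ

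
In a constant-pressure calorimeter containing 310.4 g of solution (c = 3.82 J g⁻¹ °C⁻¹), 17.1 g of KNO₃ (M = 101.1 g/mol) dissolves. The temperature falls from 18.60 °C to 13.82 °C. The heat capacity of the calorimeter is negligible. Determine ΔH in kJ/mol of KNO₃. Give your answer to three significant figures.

ΔH = 33.5 kJ/mol

|ΔT| = |13.82 − 18.60| = 4.78 °C
|q_surr| = (310.4 × 3.82) × 4.78 = 1185.728 × 4.78 = 5668 J
n(KNO₃) = 17.1 / 101.1 = 0.1691 mol
Temperature fell, so q_rxn = +|q_surr| = 5.668 kJ
ΔH = q_rxn / n = 33.52 kJ/mol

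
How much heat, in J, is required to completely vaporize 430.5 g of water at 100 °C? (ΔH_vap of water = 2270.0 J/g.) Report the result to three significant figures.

q = m × ΔH_vap = 430.5 × 2270.0 = 977200 J

q = 977000 J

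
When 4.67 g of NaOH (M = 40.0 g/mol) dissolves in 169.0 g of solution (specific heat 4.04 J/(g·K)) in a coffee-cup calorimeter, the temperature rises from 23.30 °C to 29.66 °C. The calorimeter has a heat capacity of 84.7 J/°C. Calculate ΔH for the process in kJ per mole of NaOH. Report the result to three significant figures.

|ΔT| = |29.66 − 23.30| = 6.36 °C
|q_surr| = (169.0 × 4.04 + 84.7) × 6.36 = 767.46 × 6.36 = 4881 J
n(NaOH) = 4.67 / 40.0 = 0.1168 mol
Temperature rose, so q_rxn = −|q_surr| = -4.881 kJ
ΔH = q_rxn / n = -41.79 kJ/mol

ΔH = -41.8 kJ/mol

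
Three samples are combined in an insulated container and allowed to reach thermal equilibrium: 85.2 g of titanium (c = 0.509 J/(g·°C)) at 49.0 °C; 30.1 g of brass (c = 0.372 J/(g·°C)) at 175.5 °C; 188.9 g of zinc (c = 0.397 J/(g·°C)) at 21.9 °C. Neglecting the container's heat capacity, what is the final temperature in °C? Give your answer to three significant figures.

Σ mᵢcᵢ(T − Tᵢ) = 0  ⇒  T = Σ mᵢcᵢTᵢ / Σ mᵢcᵢ
Σ mᵢcᵢ = 85.2×0.509 + 30.1×0.372 + 188.9×0.397 = 129.5573
Σ mᵢcᵢTᵢ = 43.3668×49.0 + 11.1972×175.5 + 74.9933×21.9 = 5732.4
T = 5732.4 / 129.5573 = 44.246 °C

T_f = 44.2 °C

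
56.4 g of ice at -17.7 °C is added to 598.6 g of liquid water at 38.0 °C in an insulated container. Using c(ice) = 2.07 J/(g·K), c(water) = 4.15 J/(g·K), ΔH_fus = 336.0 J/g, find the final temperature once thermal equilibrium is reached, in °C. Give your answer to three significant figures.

Heat to bring ice to 0 °C and melt it: q₁ = 56.4×2.07×17.7 + 56.4×336.0 = 21017 J
Heat the water can supply cooling to 0 °C: 598.6×4.15×38.0 = 94399.2 J > q₁, so all ice melts.
Energy balance: 598.6×4.15×(38.0 − T) = 21017 + 56.4×4.15×(T − 0)
2484.19(38.0 − T) = 21017 + 234.06 T
94399.2 − 21017 = 2718.25 T
T = 73382.2 / 2718.25 = 27.00 °C

T_f = 27.0 °C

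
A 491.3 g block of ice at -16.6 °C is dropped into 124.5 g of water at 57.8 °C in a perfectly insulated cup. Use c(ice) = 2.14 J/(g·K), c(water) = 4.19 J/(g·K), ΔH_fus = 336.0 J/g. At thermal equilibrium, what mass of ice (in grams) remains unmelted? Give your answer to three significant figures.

m_ice remaining = 454 g

Heat to warm all ice to 0 °C: 491.3×2.14×16.6 = 17453 J
Heat released by water cooling to 0 °C: 124.5×4.19×57.8 = 30152 J
30152 J < 17453 + 491.3×336.0 = 182529.8 J, so not all ice melts; final T = 0 °C.
Heat left for melting: 30152 − 17453 = 12699 J
Mass melted = 12699 / 336.0 = 37.79 g
Ice remaining = 491.3 − 37.79 = 453.51 g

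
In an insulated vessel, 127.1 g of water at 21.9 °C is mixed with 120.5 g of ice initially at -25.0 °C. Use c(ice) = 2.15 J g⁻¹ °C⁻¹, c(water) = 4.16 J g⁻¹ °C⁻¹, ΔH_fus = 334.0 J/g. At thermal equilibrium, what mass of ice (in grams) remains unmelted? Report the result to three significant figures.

Heat to warm all ice to 0 °C: 120.5×2.15×25.0 = 6476.9 J
Heat released by water cooling to 0 °C: 127.1×4.16×21.9 = 11579 J
11579 J < 6476.9 + 120.5×334.0 = 46723.9 J, so not all ice melts; final T = 0 °C.
Heat left for melting: 11579 − 6476.9 = 5102.1 J
Mass melted = 5102.1 / 334.0 = 15.28 g
Ice remaining = 120.5 − 15.28 = 105.22 g

m_ice remaining = 105 g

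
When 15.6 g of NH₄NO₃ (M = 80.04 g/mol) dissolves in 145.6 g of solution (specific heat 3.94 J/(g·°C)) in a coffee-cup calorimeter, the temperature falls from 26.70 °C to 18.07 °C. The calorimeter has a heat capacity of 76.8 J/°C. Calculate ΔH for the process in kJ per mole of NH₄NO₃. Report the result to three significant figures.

ΔH = 28.8 kJ/mol

|ΔT| = |18.07 − 26.70| = 8.63 °C
|q_surr| = (145.6 × 3.94 + 76.8) × 8.63 = 650.464 × 8.63 = 5614 J
n(NH₄NO₃) = 15.6 / 80.04 = 0.1949 mol
Temperature fell, so q_rxn = +|q_surr| = 5.614 kJ
ΔH = q_rxn / n = 28.80 kJ/mol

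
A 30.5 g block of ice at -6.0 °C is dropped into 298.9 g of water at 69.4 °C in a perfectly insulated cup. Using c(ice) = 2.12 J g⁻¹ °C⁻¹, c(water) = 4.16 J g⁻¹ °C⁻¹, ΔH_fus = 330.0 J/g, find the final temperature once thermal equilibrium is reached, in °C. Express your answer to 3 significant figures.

T_f = 55.3 °C

Heat to bring ice to 0 °C and melt it: q₁ = 30.5×2.12×6.0 + 30.5×330.0 = 10453 J
Heat the water can supply cooling to 0 °C: 298.9×4.16×69.4 = 86293.6 J > q₁, so all ice melts.
Energy balance: 298.9×4.16×(69.4 − T) = 10453 + 30.5×4.16×(T − 0)
1243.424(69.4 − T) = 10453 + 126.88 T
86293.6 − 10453 = 1370.304 T
T = 75840.6 / 1370.304 = 55.346 °C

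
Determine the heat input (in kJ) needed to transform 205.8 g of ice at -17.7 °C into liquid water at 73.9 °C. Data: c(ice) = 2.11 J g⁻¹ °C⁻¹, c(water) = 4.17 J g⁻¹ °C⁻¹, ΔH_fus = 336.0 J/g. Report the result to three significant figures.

q1 (heat ice -17.7→0.0 °C): 205.8 × 2.11 × 17.7 = 7686 J
q2 (melt at 0 °C): 205.8 × 336.0 = 69149 J
q3 (heat water 0.0→73.9 °C): 205.8 × 4.17 × 73.9 = 63420 J
Total: 7686 + 69149 + 63420 = 140255 J = 140 kJ

q = 140 kJ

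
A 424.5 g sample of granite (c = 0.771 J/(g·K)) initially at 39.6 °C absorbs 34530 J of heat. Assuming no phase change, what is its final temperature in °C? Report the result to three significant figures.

ΔT = q / (m c) = 34530 / (424.5 × 0.771) = 105.5 °C
T_f = 39.6 + 105.5 = 145.1 °C

T_f = 145 °C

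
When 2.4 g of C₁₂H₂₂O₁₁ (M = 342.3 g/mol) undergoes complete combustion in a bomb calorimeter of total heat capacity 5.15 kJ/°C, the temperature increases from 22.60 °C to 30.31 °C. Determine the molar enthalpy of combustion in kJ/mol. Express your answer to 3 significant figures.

ΔT = 30.31 − 22.60 = 7.71 °C
q_cal = C_cal × ΔT = 5.15 × 7.71 = 39.7065 kJ
n = 2.4 / 342.3 = 0.007011 mol
q_rxn = −q_cal = -39.7065 kJ
ΔH = -39.7065 / 0.007011 = -5663 kJ/mol

ΔH = -5660 kJ/mol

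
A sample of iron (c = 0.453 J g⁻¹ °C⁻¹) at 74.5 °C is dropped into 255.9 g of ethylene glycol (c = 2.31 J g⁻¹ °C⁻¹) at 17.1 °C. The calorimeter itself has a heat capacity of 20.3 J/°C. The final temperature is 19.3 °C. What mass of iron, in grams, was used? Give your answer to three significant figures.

m = 53.8 g

q_gained = (255.9 × 2.31 + 20.3) × (19.3 − 17.1) = 1345 J
q_lost = m × 0.453 × (74.5 − 19.3) = 25.0056 m
m = 1345 / 25.0056 = 53.8 g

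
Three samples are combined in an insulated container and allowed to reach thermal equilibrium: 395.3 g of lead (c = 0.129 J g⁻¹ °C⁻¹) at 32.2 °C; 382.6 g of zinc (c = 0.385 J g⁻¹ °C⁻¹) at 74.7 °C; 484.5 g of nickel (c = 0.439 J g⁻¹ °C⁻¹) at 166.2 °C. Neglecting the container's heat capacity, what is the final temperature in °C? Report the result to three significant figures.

T_f = 117 °C

Σ mᵢcᵢ(T − Tᵢ) = 0  ⇒  T = Σ mᵢcᵢTᵢ / Σ mᵢcᵢ
Σ mᵢcᵢ = 395.3×0.129 + 382.6×0.385 + 484.5×0.439 = 410.9902
Σ mᵢcᵢTᵢ = 50.9937×32.2 + 147.301×74.7 + 212.6955×166.2 = 47995
T = 47995 / 410.9902 = 116.8 °C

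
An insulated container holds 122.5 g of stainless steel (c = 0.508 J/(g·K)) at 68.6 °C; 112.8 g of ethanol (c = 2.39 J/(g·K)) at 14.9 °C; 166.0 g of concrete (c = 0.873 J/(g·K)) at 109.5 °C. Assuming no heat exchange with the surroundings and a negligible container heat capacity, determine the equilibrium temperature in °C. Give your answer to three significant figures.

T_f = 50.7 °C

Σ mᵢcᵢ(T − Tᵢ) = 0  ⇒  T = Σ mᵢcᵢTᵢ / Σ mᵢcᵢ
Σ mᵢcᵢ = 122.5×0.508 + 112.8×2.39 + 166.0×0.873 = 476.740
Σ mᵢcᵢTᵢ = 62.23×68.6 + 269.592×14.9 + 144.918×109.5 = 24154
T = 24154 / 476.740 = 50.66 °C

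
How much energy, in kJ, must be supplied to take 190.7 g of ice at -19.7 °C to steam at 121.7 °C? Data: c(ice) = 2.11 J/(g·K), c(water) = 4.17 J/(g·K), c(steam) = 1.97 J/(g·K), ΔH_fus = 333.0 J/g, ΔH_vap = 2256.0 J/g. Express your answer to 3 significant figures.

q1 (heat ice -19.7→0.0 °C): 190.7 × 2.11 × 19.7 = 7927 J
q2 (melt at 0 °C): 190.7 × 333.0 = 63503 J
q3 (heat water 0.0→100.0 °C): 190.7 × 4.17 × 100.0 = 79522 J
q4 (vaporize at 100 °C): 190.7 × 2256.0 = 430219 J
q5 (heat steam 100.0→121.7 °C): 190.7 × 1.97 × 21.7 = 8152 J
Total: 7927 + 63503 + 79522 + 430219 + 8152 = 589323 J = 589 kJ

q = 589 kJ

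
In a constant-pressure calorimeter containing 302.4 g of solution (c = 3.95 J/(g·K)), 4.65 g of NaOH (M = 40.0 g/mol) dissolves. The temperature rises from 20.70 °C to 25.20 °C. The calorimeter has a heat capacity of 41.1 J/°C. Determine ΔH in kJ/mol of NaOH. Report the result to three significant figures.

ΔH = -47.8 kJ/mol

|ΔT| = |25.20 − 20.70| = 4.50 °C
|q_surr| = (302.4 × 3.95 + 41.1) × 4.50 = 1235.58 × 4.50 = 5560 J
n(NaOH) = 4.65 / 40.0 = 0.1163 mol
Temperature rose, so q_rxn = −|q_surr| = -5.560 kJ
ΔH = q_rxn / n = -47.81 kJ/mol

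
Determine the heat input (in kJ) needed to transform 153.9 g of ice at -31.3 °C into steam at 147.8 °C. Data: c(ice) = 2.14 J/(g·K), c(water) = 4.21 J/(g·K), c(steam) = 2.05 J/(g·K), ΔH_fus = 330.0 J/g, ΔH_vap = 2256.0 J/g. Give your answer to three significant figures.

q1 (heat ice -31.3→0.0 °C): 153.9 × 2.14 × 31.3 = 10309 J
q2 (melt at 0 °C): 153.9 × 330.0 = 50787 J
q3 (heat water 0.0→100.0 °C): 153.9 × 4.21 × 100.0 = 64792 J
q4 (vaporize at 100 °C): 153.9 × 2256.0 = 347198 J
q5 (heat steam 100.0→147.8 °C): 153.9 × 2.05 × 47.8 = 15081 J
Total: 10309 + 50787 + 64792 + 347198 + 15081 = 488167 J = 488 kJ

q = 488 kJ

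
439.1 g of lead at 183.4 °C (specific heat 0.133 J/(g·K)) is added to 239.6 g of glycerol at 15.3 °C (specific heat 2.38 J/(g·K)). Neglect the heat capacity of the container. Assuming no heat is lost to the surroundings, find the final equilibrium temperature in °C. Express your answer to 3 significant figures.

T_f = 30.9 °C

Heat lost by lead = heat gained by glycerol.
(439.1)(0.133)(183.4 − T) = (239.6)(2.38)(T − 15.3)
58.4003 (183.4 − T) = 570.248 (T − 15.3)
10711 − 58.4003 T = 570.248 T − 8724.8
19435.8 = 628.6483 T
T = 30.92 °C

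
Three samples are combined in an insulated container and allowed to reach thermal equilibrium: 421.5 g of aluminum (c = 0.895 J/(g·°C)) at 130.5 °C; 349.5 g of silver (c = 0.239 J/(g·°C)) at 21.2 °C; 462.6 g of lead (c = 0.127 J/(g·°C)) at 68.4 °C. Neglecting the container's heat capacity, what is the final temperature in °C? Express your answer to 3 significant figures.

T_f = 106 °C

Σ mᵢcᵢ(T − Tᵢ) = 0  ⇒  T = Σ mᵢcᵢTᵢ / Σ mᵢcᵢ
Σ mᵢcᵢ = 421.5×0.895 + 349.5×0.239 + 462.6×0.127 = 519.5232
Σ mᵢcᵢTᵢ = 377.2425×130.5 + 83.5305×21.2 + 58.7502×68.4 = 55020
T = 55020 / 519.5232 = 105.9 °C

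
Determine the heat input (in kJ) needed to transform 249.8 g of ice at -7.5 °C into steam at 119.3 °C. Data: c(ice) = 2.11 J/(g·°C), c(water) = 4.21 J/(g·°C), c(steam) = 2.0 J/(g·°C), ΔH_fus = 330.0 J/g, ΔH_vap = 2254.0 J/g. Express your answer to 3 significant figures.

q1 (heat ice -7.5→0.0 °C): 249.8 × 2.11 × 7.5 = 3953 J
q2 (melt at 0 °C): 249.8 × 330.0 = 82434 J
q3 (heat water 0.0→100.0 °C): 249.8 × 4.21 × 100.0 = 105166 J
q4 (vaporize at 100 °C): 249.8 × 2254.0 = 563049 J
q5 (heat steam 100.0→119.3 °C): 249.8 × 2.0 × 19.3 = 9642 J
Total: 3953 + 82434 + 105166 + 563049 + 9642 = 764244 J = 764 kJ

q = 764 kJ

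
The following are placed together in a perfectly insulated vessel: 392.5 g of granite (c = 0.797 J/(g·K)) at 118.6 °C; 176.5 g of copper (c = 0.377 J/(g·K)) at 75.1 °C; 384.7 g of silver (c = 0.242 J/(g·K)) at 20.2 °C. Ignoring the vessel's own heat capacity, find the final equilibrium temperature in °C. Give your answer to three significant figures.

T_f = 93.1 °C

Σ mᵢcᵢ(T − Tᵢ) = 0  ⇒  T = Σ mᵢcᵢTᵢ / Σ mᵢcᵢ
Σ mᵢcᵢ = 392.5×0.797 + 176.5×0.377 + 384.7×0.242 = 472.4604
Σ mᵢcᵢTᵢ = 312.8225×118.6 + 66.5405×75.1 + 93.0974×20.2 = 43979
T = 43979 / 472.4604 = 93.09 °C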